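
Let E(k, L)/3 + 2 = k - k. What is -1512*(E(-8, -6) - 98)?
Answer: 157248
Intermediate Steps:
E(k, L) = -6 (E(k, L) = -6 + 3*(k - k) = -6 + 3*0 = -6 + 0 = -6)
-1512*(E(-8, -6) - 98) = -1512*(-6 - 98) = -1512*(-104) = 157248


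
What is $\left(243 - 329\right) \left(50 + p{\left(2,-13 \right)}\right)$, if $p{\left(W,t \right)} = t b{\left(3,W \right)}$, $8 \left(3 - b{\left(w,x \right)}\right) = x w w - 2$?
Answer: $-3182$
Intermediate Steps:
$b{\left(w,x \right)} = \frac{13}{4} - \frac{x w^{2}}{8}$ ($b{\left(w,x \right)} = 3 - \frac{x w w - 2}{8} = 3 - \frac{w x w - 2}{8} = 3 - \frac{x w^{2} - 2}{8} = 3 - \frac{-2 + x w^{2}}{8} = 3 - \left(- \frac{1}{4} + \frac{x w^{2}}{8}\right) = \frac{13}{4} - \frac{x w^{2}}{8}$)
$p{\left(W,t \right)} = t \left(\frac{13}{4} - \frac{9 W}{8}\right)$ ($p{\left(W,t \right)} = t \left(\frac{13}{4} - \frac{W 3^{2}}{8}\right) = t \left(\frac{13}{4} - \frac{1}{8} W 9\right) = t \left(\frac{13}{4} - \frac{9 W}{8}\right)$)
$\left(243 - 329\right) \left(50 + p{\left(2,-13 \right)}\right) = \left(243 - 329\right) \left(50 + \frac{1}{8} \left(-13\right) \left(26 - 18\right)\right) = - 86 \left(50 + \frac{1}{8} \left(-13\right) \left(26 - 18\right)\right) = - 86 \left(50 + \frac{1}{8} \left(-13\right) 8\right) = - 86 \left(50 - 13\right) = \left(-86\right) 37 = -3182$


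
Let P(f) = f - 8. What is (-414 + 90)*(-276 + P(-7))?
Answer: 94284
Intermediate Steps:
P(f) = -8 + f
(-414 + 90)*(-276 + P(-7)) = (-414 + 90)*(-276 + (-8 - 7)) = -324*(-276 - 15) = -324*(-291) = 94284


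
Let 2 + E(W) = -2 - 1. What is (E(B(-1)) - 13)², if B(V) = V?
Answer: 324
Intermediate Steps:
E(W) = -5 (E(W) = -2 + (-2 - 1) = -2 - 3 = -5)
(E(B(-1)) - 13)² = (-5 - 13)² = (-18)² = 324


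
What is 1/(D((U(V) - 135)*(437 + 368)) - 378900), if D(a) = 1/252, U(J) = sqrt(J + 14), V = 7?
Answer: -252/95482799 ≈ -2.6392e-6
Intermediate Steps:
U(J) = sqrt(14 + J)
D(a) = 1/252
1/(D((U(V) - 135)*(437 + 368)) - 378900) = 1/(1/252 - 378900) = 1/(-95482799/252) = -252/95482799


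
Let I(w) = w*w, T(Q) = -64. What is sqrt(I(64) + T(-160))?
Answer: 24*sqrt(7) ≈ 63.498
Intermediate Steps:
I(w) = w**2
sqrt(I(64) + T(-160)) = sqrt(64**2 - 64) = sqrt(4096 - 64) = sqrt(4032) = 24*sqrt(7)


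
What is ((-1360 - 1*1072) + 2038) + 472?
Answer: 78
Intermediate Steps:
((-1360 - 1*1072) + 2038) + 472 = ((-1360 - 1072) + 2038) + 472 = (-2432 + 2038) + 472 = -394 + 472 = 78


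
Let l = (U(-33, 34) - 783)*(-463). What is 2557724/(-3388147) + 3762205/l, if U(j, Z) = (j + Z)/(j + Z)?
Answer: 11820838686351/1226732831702 ≈ 9.6360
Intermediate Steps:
U(j, Z) = 1 (U(j, Z) = (Z + j)/(Z + j) = 1)
l = 362066 (l = (1 - 783)*(-463) = -782*(-463) = 362066)
2557724/(-3388147) + 3762205/l = 2557724/(-3388147) + 3762205/362066 = 2557724*(-1/3388147) + 3762205*(1/362066) = -2557724/3388147 + 3762205/362066 = 11820838686351/1226732831702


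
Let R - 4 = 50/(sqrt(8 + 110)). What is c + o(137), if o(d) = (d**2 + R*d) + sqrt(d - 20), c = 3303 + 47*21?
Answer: 23607 + 3*sqrt(13) + 3425*sqrt(118)/59 ≈ 24248.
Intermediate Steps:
R = 4 + 25*sqrt(118)/59 (R = 4 + 50/(sqrt(8 + 110)) = 4 + 50/(sqrt(118)) = 4 + 50*(sqrt(118)/118) = 4 + 25*sqrt(118)/59 ≈ 8.6029)
c = 4290 (c = 3303 + 987 = 4290)
o(d) = d**2 + sqrt(-20 + d) + d*(4 + 25*sqrt(118)/59) (o(d) = (d**2 + (4 + 25*sqrt(118)/59)*d) + sqrt(d - 20) = (d**2 + d*(4 + 25*sqrt(118)/59)) + sqrt(-20 + d) = d**2 + sqrt(-20 + d) + d*(4 + 25*sqrt(118)/59))
c + o(137) = 4290 + (137**2 + sqrt(-20 + 137) + (1/59)*137*(236 + 25*sqrt(118))) = 4290 + (18769 + sqrt(117) + (548 + 3425*sqrt(118)/59)) = 4290 + (18769 + 3*sqrt(13) + (548 + 3425*sqrt(118)/59)) = 4290 + (19317 + 3*sqrt(13) + 3425*sqrt(118)/59) = 23607 + 3*sqrt(13) + 3425*sqrt(118)/59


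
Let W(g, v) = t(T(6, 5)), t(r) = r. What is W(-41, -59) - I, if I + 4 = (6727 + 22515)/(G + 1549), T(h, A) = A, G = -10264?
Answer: 107677/8715 ≈ 12.355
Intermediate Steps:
W(g, v) = 5
I = -64102/8715 (I = -4 + (6727 + 22515)/(-10264 + 1549) = -4 + 29242/(-8715) = -4 + 29242*(-1/8715) = -4 - 29242/8715 = -64102/8715 ≈ -7.3554)
W(-41, -59) - I = 5 - 1*(-64102/8715) = 5 + 64102/8715 = 107677/8715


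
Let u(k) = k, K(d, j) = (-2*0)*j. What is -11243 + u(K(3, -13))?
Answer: -11243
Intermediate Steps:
K(d, j) = 0 (K(d, j) = 0*j = 0)
-11243 + u(K(3, -13)) = -11243 + 0 = -11243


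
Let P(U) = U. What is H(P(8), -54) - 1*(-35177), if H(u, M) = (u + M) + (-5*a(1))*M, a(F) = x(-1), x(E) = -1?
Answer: 34861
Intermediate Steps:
a(F) = -1
H(u, M) = u + 6*M (H(u, M) = (u + M) + (-5*(-1))*M = (M + u) + 5*M = u + 6*M)
H(P(8), -54) - 1*(-35177) = (8 + 6*(-54)) - 1*(-35177) = (8 - 324) + 35177 = -316 + 35177 = 34861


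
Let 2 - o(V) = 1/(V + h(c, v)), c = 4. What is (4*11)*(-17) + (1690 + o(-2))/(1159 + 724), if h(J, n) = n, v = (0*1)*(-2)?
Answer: -2813583/3766 ≈ -747.10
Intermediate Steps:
v = 0 (v = 0*(-2) = 0)
o(V) = 2 - 1/V (o(V) = 2 - 1/(V + 0) = 2 - 1/V)
(4*11)*(-17) + (1690 + o(-2))/(1159 + 724) = (4*11)*(-17) + (1690 + (2 - 1/(-2)))/(1159 + 724) = 44*(-17) + (1690 + (2 - 1*(-½)))/1883 = -748 + (1690 + (2 + ½))*(1/1883) = -748 + (1690 + 5/2)*(1/1883) = -748 + (3385/2)*(1/1883) = -748 + 3385/3766 = -2813583/3766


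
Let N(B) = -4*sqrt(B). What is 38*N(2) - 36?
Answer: -36 - 152*sqrt(2) ≈ -250.96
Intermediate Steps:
38*N(2) - 36 = 38*(-4*sqrt(2)) - 36 = -152*sqrt(2) - 36 = -36 - 152*sqrt(2)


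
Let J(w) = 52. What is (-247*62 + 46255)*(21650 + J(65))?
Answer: 671481582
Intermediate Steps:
(-247*62 + 46255)*(21650 + J(65)) = (-247*62 + 46255)*(21650 + 52) = (-15314 + 46255)*21702 = 30941*21702 = 671481582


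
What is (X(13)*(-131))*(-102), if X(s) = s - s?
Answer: 0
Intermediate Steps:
X(s) = 0
(X(13)*(-131))*(-102) = (0*(-131))*(-102) = 0*(-102) = 0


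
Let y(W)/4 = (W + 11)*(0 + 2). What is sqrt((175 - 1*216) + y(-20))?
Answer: I*sqrt(113) ≈ 10.63*I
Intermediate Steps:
y(W) = 88 + 8*W (y(W) = 4*((W + 11)*(0 + 2)) = 4*((11 + W)*2) = 4*(22 + 2*W) = 88 + 8*W)
sqrt((175 - 1*216) + y(-20)) = sqrt((175 - 1*216) + (88 + 8*(-20))) = sqrt((175 - 216) + (88 - 160)) = sqrt(-41 - 72) = sqrt(-113) = I*sqrt(113)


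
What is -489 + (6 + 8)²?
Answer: -293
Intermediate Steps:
-489 + (6 + 8)² = -489 + 14² = -489 + 196 = -293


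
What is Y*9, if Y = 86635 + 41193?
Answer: 1150452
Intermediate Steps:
Y = 127828
Y*9 = 127828*9 = 1150452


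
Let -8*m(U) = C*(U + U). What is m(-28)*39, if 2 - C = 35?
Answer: -9009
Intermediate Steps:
C = -33 (C = 2 - 1*35 = 2 - 35 = -33)
m(U) = 33*U/4 (m(U) = -(-33)*(U + U)/8 = -(-33)*2*U/8 = -(-33)*U/4 = 33*U/4)
m(-28)*39 = ((33/4)*(-28))*39 = -231*39 = -9009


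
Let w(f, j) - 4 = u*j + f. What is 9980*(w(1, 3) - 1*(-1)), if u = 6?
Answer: 239520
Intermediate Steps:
w(f, j) = 4 + f + 6*j (w(f, j) = 4 + (6*j + f) = 4 + (f + 6*j) = 4 + f + 6*j)
9980*(w(1, 3) - 1*(-1)) = 9980*((4 + 1 + 6*3) - 1*(-1)) = 9980*((4 + 1 + 18) + 1) = 9980*(23 + 1) = 9980*24 = 239520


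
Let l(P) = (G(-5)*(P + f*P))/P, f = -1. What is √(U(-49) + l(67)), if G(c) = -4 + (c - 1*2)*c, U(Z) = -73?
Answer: I*√73 ≈ 8.544*I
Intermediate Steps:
G(c) = -4 + c*(-2 + c) (G(c) = -4 + (c - 2)*c = -4 + (-2 + c)*c = -4 + c*(-2 + c))
l(P) = 0 (l(P) = ((-4 + (-5)² - 2*(-5))*(P - P))/P = ((-4 + 25 + 10)*0)/P = (31*0)/P = 0/P = 0)
√(U(-49) + l(67)) = √(-73 + 0) = √(-73) = I*√73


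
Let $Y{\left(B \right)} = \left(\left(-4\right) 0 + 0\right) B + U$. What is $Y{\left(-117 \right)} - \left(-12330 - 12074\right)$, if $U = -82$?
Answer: $24322$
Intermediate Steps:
$Y{\left(B \right)} = -82$ ($Y{\left(B \right)} = \left(\left(-4\right) 0 + 0\right) B - 82 = \left(0 + 0\right) B - 82 = 0 B - 82 = 0 - 82 = -82$)
$Y{\left(-117 \right)} - \left(-12330 - 12074\right) = -82 - \left(-12330 - 12074\right) = -82 - -24404 = -82 + 24404 = 24322$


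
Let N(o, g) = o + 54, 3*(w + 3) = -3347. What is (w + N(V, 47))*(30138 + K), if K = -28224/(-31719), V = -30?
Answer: -348824818296/10573 ≈ -3.2992e+7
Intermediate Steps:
w = -3356/3 (w = -3 + (⅓)*(-3347) = -3 - 3347/3 = -3356/3 ≈ -1118.7)
N(o, g) = 54 + o
K = 9408/10573 (K = -28224*(-1/31719) = 9408/10573 ≈ 0.88981)
(w + N(V, 47))*(30138 + K) = (-3356/3 + (54 - 30))*(30138 + 9408/10573) = (-3356/3 + 24)*(318658482/10573) = -3284/3*318658482/10573 = -348824818296/10573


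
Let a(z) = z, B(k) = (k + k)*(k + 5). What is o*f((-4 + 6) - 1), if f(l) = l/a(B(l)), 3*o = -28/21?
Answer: -1/27 ≈ -0.037037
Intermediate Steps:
o = -4/9 (o = (-28/21)/3 = (-28*1/21)/3 = (⅓)*(-4/3) = -4/9 ≈ -0.44444)
B(k) = 2*k*(5 + k) (B(k) = (2*k)*(5 + k) = 2*k*(5 + k))
f(l) = 1/(2*(5 + l)) (f(l) = l/((2*l*(5 + l))) = l*(1/(2*l*(5 + l))) = 1/(2*(5 + l)))
o*f((-4 + 6) - 1) = -2/(9*(5 + ((-4 + 6) - 1))) = -2/(9*(5 + (2 - 1))) = -2/(9*(5 + 1)) = -2/(9*6) = -4/9*1/12 = -1/27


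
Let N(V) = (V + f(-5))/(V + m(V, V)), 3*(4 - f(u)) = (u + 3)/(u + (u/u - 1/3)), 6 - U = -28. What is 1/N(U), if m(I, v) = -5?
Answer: 377/492 ≈ 0.76626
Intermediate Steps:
U = 34 (U = 6 - 1*(-28) = 6 + 28 = 34)
f(u) = 4 - (3 + u)/(3*(⅔ + u)) (f(u) = 4 - (u + 3)/(3*(u + (u/u - 1/3))) = 4 - (3 + u)/(3*(u + (1 - 1*⅓))) = 4 - (3 + u)/(3*(u + (1 - ⅓))) = 4 - (3 + u)/(3*(u + ⅔)) = 4 - (3 + u)/(3*(⅔ + u)))
N(V) = (50/13 + V)/(-5 + V) (N(V) = (V + (5 + 11*(-5))/(2 + 3*(-5)))/(V - 5) = (V + (5 - 55)/(2 - 15))/(-5 + V) = (V - 50/(-13))/(-5 + V) = (V - 1/13*(-50))/(-5 + V) = (V + 50/13)/(-5 + V) = (50/13 + V)/(-5 + V))
1/N(U) = 1/((50/13 + 34)/(-5 + 34)) = 1/((492/13)/29) = 1/((1/29)*(492/13)) = 1/(492/377) = 377/492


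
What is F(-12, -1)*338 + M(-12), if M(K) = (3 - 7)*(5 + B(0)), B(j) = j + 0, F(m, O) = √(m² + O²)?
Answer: -20 + 338*√145 ≈ 4050.1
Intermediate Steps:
F(m, O) = √(O² + m²)
B(j) = j
M(K) = -20 (M(K) = (3 - 7)*(5 + 0) = -4*5 = -20)
F(-12, -1)*338 + M(-12) = √((-1)² + (-12)²)*338 - 20 = √(1 + 144)*338 - 20 = √145*338 - 20 = 338*√145 - 20 = -20 + 338*√145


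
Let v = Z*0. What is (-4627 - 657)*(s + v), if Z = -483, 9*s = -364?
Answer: 1923376/9 ≈ 2.1371e+5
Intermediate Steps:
s = -364/9 (s = (⅑)*(-364) = -364/9 ≈ -40.444)
v = 0 (v = -483*0 = 0)
(-4627 - 657)*(s + v) = (-4627 - 657)*(-364/9 + 0) = -5284*(-364/9) = 1923376/9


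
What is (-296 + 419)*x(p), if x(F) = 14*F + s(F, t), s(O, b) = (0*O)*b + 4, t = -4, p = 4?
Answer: 7380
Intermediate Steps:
s(O, b) = 4 (s(O, b) = 0*b + 4 = 0 + 4 = 4)
x(F) = 4 + 14*F (x(F) = 14*F + 4 = 4 + 14*F)
(-296 + 419)*x(p) = (-296 + 419)*(4 + 14*4) = 123*(4 + 56) = 123*60 = 7380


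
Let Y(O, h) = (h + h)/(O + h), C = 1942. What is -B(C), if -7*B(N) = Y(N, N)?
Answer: 1/7 ≈ 0.14286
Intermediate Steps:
Y(O, h) = 2*h/(O + h) (Y(O, h) = (2*h)/(O + h) = 2*h/(O + h))
B(N) = -1/7 (B(N) = -2*N/(7*(N + N)) = -2*N/(7*(2*N)) = -2*N*1/(2*N)/7 = -1/7*1 = -1/7)
-B(C) = -1*(-1/7) = 1/7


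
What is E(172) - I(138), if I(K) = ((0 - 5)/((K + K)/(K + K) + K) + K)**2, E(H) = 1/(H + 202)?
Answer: -137541221725/7226054 ≈ -19034.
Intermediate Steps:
E(H) = 1/(202 + H)
I(K) = (K - 5/(1 + K))**2 (I(K) = (-5/((2*K)/((2*K)) + K) + K)**2 = (-5/((2*K)*(1/(2*K)) + K) + K)**2 = (-5/(1 + K) + K)**2 = (K - 5/(1 + K))**2)
E(172) - I(138) = 1/(202 + 172) - (-5 + 138 + 138**2)**2/(1 + 138)**2 = 1/374 - (-5 + 138 + 19044)**2/139**2 = 1/374 - 19177**2/19321 = 1/374 - 367757329/19321 = -137541221725/7226054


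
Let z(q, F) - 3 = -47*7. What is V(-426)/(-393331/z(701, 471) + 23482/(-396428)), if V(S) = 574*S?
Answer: -1316716177028/6496656939 ≈ -202.68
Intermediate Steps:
z(q, F) = -326 (z(q, F) = 3 - 47*7 = 3 - 329 = -326)
V(-426)/(-393331/z(701, 471) + 23482/(-396428)) = (574*(-426))/(-393331/(-326) + 23482/(-396428)) = -244524/(-393331*(-1/326) + 23482*(-1/396428)) = -244524/(393331/326 - 11741/198214) = -244524/19489970817/16154441 = -244524*16154441/19489970817 = -1316716177028/6496656939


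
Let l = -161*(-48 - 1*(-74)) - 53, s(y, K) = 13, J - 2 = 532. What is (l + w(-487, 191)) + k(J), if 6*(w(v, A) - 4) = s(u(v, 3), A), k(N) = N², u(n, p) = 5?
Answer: 1685539/6 ≈ 2.8092e+5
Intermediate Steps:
J = 534 (J = 2 + 532 = 534)
w(v, A) = 37/6 (w(v, A) = 4 + (⅙)*13 = 4 + 13/6 = 37/6)
l = -4239 (l = -161*(-48 + 74) - 53 = -161*26 - 53 = -4186 - 53 = -4239)
(l + w(-487, 191)) + k(J) = (-4239 + 37/6) + 534² = -25397/6 + 285156 = 1685539/6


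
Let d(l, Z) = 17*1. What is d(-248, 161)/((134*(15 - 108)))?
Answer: -17/12462 ≈ -0.0013641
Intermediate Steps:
d(l, Z) = 17
d(-248, 161)/((134*(15 - 108))) = 17/((134*(15 - 108))) = 17/((134*(-93))) = 17/(-12462) = 17*(-1/12462) = -17/12462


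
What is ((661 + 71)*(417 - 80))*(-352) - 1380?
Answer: -86834148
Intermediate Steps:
((661 + 71)*(417 - 80))*(-352) - 1380 = (732*337)*(-352) - 1380 = 246684*(-352) - 1380 = -86832768 - 1380 = -86834148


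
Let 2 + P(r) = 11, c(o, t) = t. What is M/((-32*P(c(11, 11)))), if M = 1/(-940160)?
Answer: 1/270766080 ≈ 3.6932e-9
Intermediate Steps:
P(r) = 9 (P(r) = -2 + 11 = 9)
M = -1/940160 ≈ -1.0636e-6
M/((-32*P(c(11, 11)))) = -1/(940160*((-32*9))) = -1/940160/(-288) = -1/940160*(-1/288) = 1/270766080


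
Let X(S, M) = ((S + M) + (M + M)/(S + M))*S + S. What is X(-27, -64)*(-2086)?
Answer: -64866852/13 ≈ -4.9898e+6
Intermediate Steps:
X(S, M) = S + S*(M + S + 2*M/(M + S)) (X(S, M) = ((M + S) + (2*M)/(M + S))*S + S = ((M + S) + 2*M/(M + S))*S + S = (M + S + 2*M/(M + S))*S + S = S*(M + S + 2*M/(M + S)) + S = S + S*(M + S + 2*M/(M + S)))
X(-27, -64)*(-2086) = -27*(-27 + (-64 - 27)**2 + 3*(-64))/(-64 - 27)*(-2086) = -27*(-27 + (-91)**2 - 192)/(-91)*(-2086) = -27*(-1/91)*(-27 + 8281 - 192)*(-2086) = -27*(-1/91)*8062*(-2086) = (217674/91)*(-2086) = -64866852/13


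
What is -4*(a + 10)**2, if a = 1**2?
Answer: -484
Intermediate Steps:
a = 1
-4*(a + 10)**2 = -4*(1 + 10)**2 = -4*11**2 = -4*121 = -484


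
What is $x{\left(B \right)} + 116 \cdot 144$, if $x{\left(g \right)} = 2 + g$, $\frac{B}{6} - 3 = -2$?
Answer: $16712$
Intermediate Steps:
$B = 6$ ($B = 18 + 6 \left(-2\right) = 18 - 12 = 6$)
$x{\left(B \right)} + 116 \cdot 144 = \left(2 + 6\right) + 116 \cdot 144 = 8 + 16704 = 16712$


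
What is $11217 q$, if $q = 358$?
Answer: $4015686$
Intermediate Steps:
$11217 q = 11217 \cdot 358 = 4015686$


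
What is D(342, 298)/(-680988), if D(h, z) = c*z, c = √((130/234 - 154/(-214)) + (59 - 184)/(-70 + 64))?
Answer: -149*√185966/31228164 ≈ -0.0020576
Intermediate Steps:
c = 7*√185966/642 (c = √((130*(1/234) - 154*(-1/214)) - 125/(-6)) = √((5/9 + 77/107) - 125*(-⅙)) = √(1228/963 + 125/6) = √(42581/1926) = 7*√185966/642 ≈ 4.7020)
D(h, z) = 7*z*√185966/642 (D(h, z) = (7*√185966/642)*z = 7*z*√185966/642)
D(342, 298)/(-680988) = ((7/642)*298*√185966)/(-680988) = (1043*√185966/321)*(-1/680988) = -149*√185966/31228164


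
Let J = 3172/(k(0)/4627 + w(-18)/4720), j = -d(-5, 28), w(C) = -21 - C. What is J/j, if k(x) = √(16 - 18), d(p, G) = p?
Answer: -192320432356416/237238961 - 65395320273920*I*√2/237238961 ≈ -8.1066e+5 - 3.8983e+5*I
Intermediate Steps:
k(x) = I*√2 (k(x) = √(-2) = I*√2)
j = 5 (j = -1*(-5) = 5)
J = 3172/(-3/4720 + I*√2/4627) (J = 3172/((I*√2)/4627 + (-21 - 1*(-18))/4720) = 3172/((I*√2)*(1/4627) + (-21 + 18)*(1/4720)) = 3172/(I*√2/4627 - 3*1/4720) = 3172/(I*√2/4627 - 3/4720) = 3172/(-3/4720 + I*√2/4627) ≈ -4.0533e+6 - 1.9492e+6*I)
J/j = (-961602161782080/237238961 - 326976601369600*I*√2/237238961)/5 = (-961602161782080/237238961 - 326976601369600*I*√2/237238961)*(⅕) = -192320432356416/237238961 - 65395320273920*I*√2/237238961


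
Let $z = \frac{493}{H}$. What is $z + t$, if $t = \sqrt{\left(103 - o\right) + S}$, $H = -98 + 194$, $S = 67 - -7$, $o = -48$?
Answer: $\frac{1933}{96} \approx 20.135$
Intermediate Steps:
$S = 74$ ($S = 67 + \left(-51 + 58\right) = 67 + 7 = 74$)
$H = 96$
$z = \frac{493}{96} \approx 5.1354$
$t = 15$ ($t = \sqrt{\left(103 - -48\right) + 74} = \sqrt{\left(103 + 48\right) + 74} = \sqrt{151 + 74} = \sqrt{225} = 15$)
$z + t = \frac{493}{96} + 15 = \frac{1933}{96}$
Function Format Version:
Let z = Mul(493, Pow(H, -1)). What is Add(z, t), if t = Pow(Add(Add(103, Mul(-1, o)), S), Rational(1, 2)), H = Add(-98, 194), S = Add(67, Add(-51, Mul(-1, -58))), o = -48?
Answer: Rational(1933, 96) ≈ 20.135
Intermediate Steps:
S = 74 (S = Add(67, Add(-51, 58)) = Add(67, 7) = 74)
H = 96
z = Rational(493, 96) (z = Mul(493, Pow(96, -1)) = Mul(493, Rational(1, 96)) = Rational(493, 96) ≈ 5.1354)
t = 15 (t = Pow(Add(Add(103, Mul(-1, -48)), 74), Rational(1, 2)) = Pow(Add(Add(103, 48), 74), Rational(1, 2)) = Pow(Add(151, 74), Rational(1, 2)) = Pow(225, Rational(1, 2)) = 15)
Add(z, t) = Add(Rational(493, 96), 15) = Rational(1933, 96)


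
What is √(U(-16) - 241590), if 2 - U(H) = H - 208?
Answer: 2*I*√60341 ≈ 491.29*I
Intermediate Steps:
U(H) = 210 - H (U(H) = 2 - (H - 208) = 2 - (-208 + H) = 2 + (208 - H) = 210 - H)
√(U(-16) - 241590) = √((210 - 1*(-16)) - 241590) = √((210 + 16) - 241590) = √(226 - 241590) = √(-241364) = 2*I*√60341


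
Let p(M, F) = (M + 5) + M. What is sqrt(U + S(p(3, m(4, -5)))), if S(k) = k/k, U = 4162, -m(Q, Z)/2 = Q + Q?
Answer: sqrt(4163) ≈ 64.521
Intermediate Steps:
m(Q, Z) = -4*Q (m(Q, Z) = -2*(Q + Q) = -4*Q)
p(M, F) = 5 + 2*M (p(M, F) = (5 + M) + M = 5 + 2*M)
S(k) = 1
sqrt(U + S(p(3, m(4, -5)))) = sqrt(4162 + 1) = sqrt(4163)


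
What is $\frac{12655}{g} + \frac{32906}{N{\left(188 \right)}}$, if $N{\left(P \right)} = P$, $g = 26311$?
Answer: $\frac{434084453}{2473234} \approx 175.51$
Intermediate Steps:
$\frac{12655}{g} + \frac{32906}{N{\left(188 \right)}} = \frac{12655}{26311} + \frac{32906}{188} = 12655 \cdot \frac{1}{26311} + 32906 \cdot \frac{1}{188} = \frac{12655}{26311} + \frac{16453}{94} = \frac{434084453}{2473234}$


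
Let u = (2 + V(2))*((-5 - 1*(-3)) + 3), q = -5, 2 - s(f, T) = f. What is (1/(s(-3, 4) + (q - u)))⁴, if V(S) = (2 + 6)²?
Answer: 1/18974736 ≈ 5.2702e-8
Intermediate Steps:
s(f, T) = 2 - f
V(S) = 64 (V(S) = 8² = 64)
u = 66 (u = (2 + 64)*((-5 - 1*(-3)) + 3) = 66*((-5 + 3) + 3) = 66*(-2 + 3) = 66*1 = 66)
(1/(s(-3, 4) + (q - u)))⁴ = (1/((2 - 1*(-3)) + (-5 - 1*66)))⁴ = (1/((2 + 3) + (-5 - 66)))⁴ = (1/(5 - 71))⁴ = (1/(-66))⁴ = (-1/66)⁴ = 1/18974736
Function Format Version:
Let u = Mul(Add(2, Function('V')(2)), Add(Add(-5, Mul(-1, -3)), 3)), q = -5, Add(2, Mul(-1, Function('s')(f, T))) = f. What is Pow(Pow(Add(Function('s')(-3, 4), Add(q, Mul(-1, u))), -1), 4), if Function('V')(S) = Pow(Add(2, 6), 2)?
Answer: Rational(1, 18974736) ≈ 5.2702e-8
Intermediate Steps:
Function('s')(f, T) = Add(2, Mul(-1, f))
Function('V')(S) = 64 (Function('V')(S) = Pow(8, 2) = 64)
u = 66 (u = Mul(Add(2, 64), Add(Add(-5, Mul(-1, -3)), 3)) = Mul(66, Add(Add(-5, 3), 3)) = Mul(66, Add(-2, 3)) = Mul(66, 1) = 66)
Pow(Pow(Add(Function('s')(-3, 4), Add(q, Mul(-1, u))), -1), 4) = Pow(Pow(Add(Add(2, Mul(-1, -3)), Add(-5, Mul(-1, 66))), -1), 4) = Pow(Pow(Add(Add(2, 3), Add(-5, -66)), -1), 4) = Pow(Pow(Add(5, -71), -1), 4) = Pow(Pow(-66, -1), 4) = Pow(Rational(-1, 66), 4) = Rational(1, 18974736)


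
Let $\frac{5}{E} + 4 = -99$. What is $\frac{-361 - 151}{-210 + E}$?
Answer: $\frac{52736}{21635} \approx 2.4375$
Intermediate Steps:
$E = - \frac{5}{103}$ ($E = \frac{5}{-4 - 99} = \frac{5}{-103} = 5 \left(- \frac{1}{103}\right) = - \frac{5}{103} \approx -0.048544$)
$\frac{-361 - 151}{-210 + E} = \frac{-361 - 151}{-210 - \frac{5}{103}} = - \frac{512}{- \frac{21635}{103}} = \left(-512\right) \left(- \frac{103}{21635}\right) = \frac{52736}{21635}$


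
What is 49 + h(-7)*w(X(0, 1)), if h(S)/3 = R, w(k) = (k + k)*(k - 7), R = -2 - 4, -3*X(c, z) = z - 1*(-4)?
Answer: -471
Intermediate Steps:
X(c, z) = -4/3 - z/3 (X(c, z) = -(z - 1*(-4))/3 = -(z + 4)/3 = -(4 + z)/3 = -4/3 - z/3)
R = -6
w(k) = 2*k*(-7 + k) (w(k) = (2*k)*(-7 + k) = 2*k*(-7 + k))
h(S) = -18 (h(S) = 3*(-6) = -18)
49 + h(-7)*w(X(0, 1)) = 49 - 36*(-4/3 - ⅓*1)*(-7 + (-4/3 - ⅓*1)) = 49 - 36*(-4/3 - ⅓)*(-7 + (-4/3 - ⅓)) = 49 - 36*(-5)*(-7 - 5/3)/3 = 49 - 36*(-5)*(-26)/(3*3) = 49 - 18*260/9 = 49 - 520 = -471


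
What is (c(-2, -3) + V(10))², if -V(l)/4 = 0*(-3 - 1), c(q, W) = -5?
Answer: 25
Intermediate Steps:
V(l) = 0 (V(l) = -0*(-3 - 1) = -0*(-4) = -4*0 = 0)
(c(-2, -3) + V(10))² = (-5 + 0)² = (-5)² = 25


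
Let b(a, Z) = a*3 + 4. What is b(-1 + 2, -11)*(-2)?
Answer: -14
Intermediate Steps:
b(a, Z) = 4 + 3*a (b(a, Z) = 3*a + 4 = 4 + 3*a)
b(-1 + 2, -11)*(-2) = (4 + 3*(-1 + 2))*(-2) = (4 + 3*1)*(-2) = (4 + 3)*(-2) = 7*(-2) = -14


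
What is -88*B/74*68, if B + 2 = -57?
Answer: 176528/37 ≈ 4771.0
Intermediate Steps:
B = -59 (B = -2 - 57 = -59)
-88*B/74*68 = -(-5192)/74*68 = -88*(-59/74)*68 = (2596/37)*68 = 176528/37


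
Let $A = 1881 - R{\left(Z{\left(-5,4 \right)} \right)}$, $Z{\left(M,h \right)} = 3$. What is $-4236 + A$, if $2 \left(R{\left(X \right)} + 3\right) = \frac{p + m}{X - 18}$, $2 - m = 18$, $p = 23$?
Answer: $- \frac{70553}{30} \approx -2351.8$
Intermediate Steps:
$m = -16$ ($m = 2 - 18 = -16$)
$R{\left(X \right)} = -3 + \frac{7}{2 \left(-18 + X\right)}$ ($R{\left(X \right)} = -3 + \frac{\left(23 - 16\right) \frac{1}{X - 18}}{2} = -3 + \frac{7 \frac{1}{-18 + X}}{2} = -3 + \frac{7}{2 \left(-18 + X\right)}$)
$A = \frac{56527}{30}$ ($A = 1881 - \frac{115 - 18}{2 \left(-18 + 3\right)} = 1881 - \frac{115 - 18}{2 \left(-15\right)} = 1881 - \frac{1}{2} \left(- \frac{1}{15}\right) 97 = 1881 - - \frac{97}{30} = 1881 + \frac{97}{30} = \frac{56527}{30} \approx 1884.2$)
$-4236 + A = -4236 + \frac{56527}{30} = - \frac{70553}{30}$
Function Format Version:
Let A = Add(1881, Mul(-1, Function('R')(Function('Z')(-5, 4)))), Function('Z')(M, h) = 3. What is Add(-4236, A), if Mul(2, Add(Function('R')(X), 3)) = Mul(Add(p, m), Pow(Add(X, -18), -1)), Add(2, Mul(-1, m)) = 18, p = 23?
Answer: Rational(-70553, 30) ≈ -2351.8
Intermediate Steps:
m = -16 (m = Add(2, Mul(-1, 18)) = Add(2, -18) = -16)
Function('R')(X) = Add(-3, Mul(Rational(7, 2), Pow(Add(-18, X), -1))) (Function('R')(X) = Add(-3, Mul(Rational(1, 2), Mul(Add(23, -16), Pow(Add(X, -18), -1)))) = Add(-3, Mul(Rational(1, 2), Mul(7, Pow(Add(-18, X), -1)))) = Add(-3, Mul(Rational(7, 2), Pow(Add(-18, X), -1))))
A = Rational(56527, 30) (A = Add(1881, Mul(-1, Mul(Rational(1, 2), Pow(Add(-18, 3), -1), Add(115, Mul(-6, 3))))) = Add(1881, Mul(-1, Mul(Rational(1, 2), Pow(-15, -1), Add(115, -18)))) = Add(1881, Mul(-1, Mul(Rational(1, 2), Rational(-1, 15), 97))) = Add(1881, Mul(-1, Rational(-97, 30))) = Add(1881, Rational(97, 30)) = Rational(56527, 30) ≈ 1884.2)
Add(-4236, A) = Add(-4236, Rational(56527, 30)) = Rational(-70553, 30)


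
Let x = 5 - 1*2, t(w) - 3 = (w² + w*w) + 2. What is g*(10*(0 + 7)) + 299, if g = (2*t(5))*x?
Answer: 23399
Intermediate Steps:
t(w) = 5 + 2*w² (t(w) = 3 + ((w² + w*w) + 2) = 3 + ((w² + w²) + 2) = 3 + (2*w² + 2) = 3 + (2 + 2*w²) = 5 + 2*w²)
x = 3 (x = 5 - 2 = 3)
g = 330 (g = (2*(5 + 2*5²))*3 = (2*(5 + 2*25))*3 = (2*(5 + 50))*3 = (2*55)*3 = 110*3 = 330)
g*(10*(0 + 7)) + 299 = 330*(10*(0 + 7)) + 299 = 330*(10*7) + 299 = 330*70 + 299 = 23100 + 299 = 23399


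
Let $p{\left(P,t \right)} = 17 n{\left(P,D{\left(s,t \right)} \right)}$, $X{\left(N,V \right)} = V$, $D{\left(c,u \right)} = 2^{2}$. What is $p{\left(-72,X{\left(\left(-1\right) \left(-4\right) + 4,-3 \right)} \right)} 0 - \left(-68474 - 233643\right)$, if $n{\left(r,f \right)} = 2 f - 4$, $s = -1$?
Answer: $302117$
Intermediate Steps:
$D{\left(c,u \right)} = 4$
$n{\left(r,f \right)} = -4 + 2 f$
$p{\left(P,t \right)} = 68$ ($p{\left(P,t \right)} = 17 \left(-4 + 2 \cdot 4\right) = 17 \left(-4 + 8\right) = 17 \cdot 4 = 68$)
$p{\left(-72,X{\left(\left(-1\right) \left(-4\right) + 4,-3 \right)} \right)} 0 - \left(-68474 - 233643\right) = 68 \cdot 0 - \left(-68474 - 233643\right) = 0 - -302117 = 0 + 302117 = 302117$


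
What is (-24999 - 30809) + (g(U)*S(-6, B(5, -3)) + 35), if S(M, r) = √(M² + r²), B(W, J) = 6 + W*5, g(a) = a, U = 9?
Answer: -55773 + 9*√997 ≈ -55489.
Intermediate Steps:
B(W, J) = 6 + 5*W
(-24999 - 30809) + (g(U)*S(-6, B(5, -3)) + 35) = (-24999 - 30809) + (9*√((-6)² + (6 + 5*5)²) + 35) = -55808 + (9*√(36 + (6 + 25)²) + 35) = -55808 + (9*√(36 + 31²) + 35) = -55808 + (9*√(36 + 961) + 35) = -55808 + (9*√997 + 35) = -55808 + (35 + 9*√997) = -55773 + 9*√997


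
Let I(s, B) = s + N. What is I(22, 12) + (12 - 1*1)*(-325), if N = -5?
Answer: -3558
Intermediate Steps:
I(s, B) = -5 + s (I(s, B) = s - 5 = -5 + s)
I(22, 12) + (12 - 1*1)*(-325) = (-5 + 22) + (12 - 1*1)*(-325) = 17 + (12 - 1)*(-325) = 17 + 11*(-325) = 17 - 3575 = -3558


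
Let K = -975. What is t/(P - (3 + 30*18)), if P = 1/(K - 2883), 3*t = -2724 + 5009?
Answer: -587702/418979 ≈ -1.4027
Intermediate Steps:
t = 2285/3 (t = (-2724 + 5009)/3 = (1/3)*2285 = 2285/3 ≈ 761.67)
P = -1/3858 (P = 1/(-975 - 2883) = 1/(-3858) = -1/3858 ≈ -0.00025920)
t/(P - (3 + 30*18)) = 2285/(3*(-1/3858 - (3 + 30*18))) = 2285/(3*(-1/3858 - (3 + 540))) = 2285/(3*(-1/3858 - 1*543)) = 2285/(3*(-1/3858 - 543)) = 2285/(3*(-2094895/3858)) = (2285/3)*(-3858/2094895) = -587702/418979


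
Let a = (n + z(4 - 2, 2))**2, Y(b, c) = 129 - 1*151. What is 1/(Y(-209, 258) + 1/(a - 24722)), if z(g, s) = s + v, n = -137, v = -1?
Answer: -6226/136973 ≈ -0.045454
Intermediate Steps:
z(g, s) = -1 + s (z(g, s) = s - 1 = -1 + s)
Y(b, c) = -22 (Y(b, c) = 129 - 151 = -22)
a = 18496 (a = (-137 + (-1 + 2))**2 = (-137 + 1)**2 = (-136)**2 = 18496)
1/(Y(-209, 258) + 1/(a - 24722)) = 1/(-22 + 1/(18496 - 24722)) = 1/(-22 + 1/(-6226)) = 1/(-22 - 1/6226) = 1/(-136973/6226) = -6226/136973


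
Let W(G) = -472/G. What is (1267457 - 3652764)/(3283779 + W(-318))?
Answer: -379263813/522121097 ≈ -0.72639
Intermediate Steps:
(1267457 - 3652764)/(3283779 + W(-318)) = (1267457 - 3652764)/(3283779 - 472/(-318)) = -2385307/(3283779 - 472*(-1/318)) = -2385307/(3283779 + 236/159) = -2385307/522121097/159 = -2385307*159/522121097 = -379263813/522121097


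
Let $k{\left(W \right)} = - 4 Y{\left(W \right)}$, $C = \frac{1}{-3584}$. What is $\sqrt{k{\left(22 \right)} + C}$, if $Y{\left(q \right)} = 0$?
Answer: $\frac{i \sqrt{14}}{224} \approx 0.016704 i$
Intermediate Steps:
$C = - \frac{1}{3584} \approx -0.00027902$
$k{\left(W \right)} = 0$ ($k{\left(W \right)} = \left(-4\right) 0 = 0$)
$\sqrt{k{\left(22 \right)} + C} = \sqrt{0 - \frac{1}{3584}} = \sqrt{- \frac{1}{3584}} = \frac{i \sqrt{14}}{224}$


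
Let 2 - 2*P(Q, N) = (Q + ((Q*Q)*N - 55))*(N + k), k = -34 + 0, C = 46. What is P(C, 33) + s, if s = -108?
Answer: 69605/2 ≈ 34803.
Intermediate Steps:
k = -34
P(Q, N) = 1 - (-34 + N)*(-55 + Q + N*Q**2)/2 (P(Q, N) = 1 - (Q + ((Q*Q)*N - 55))*(N - 34)/2 = 1 - (Q + (Q**2*N - 55))*(-34 + N)/2 = 1 - (Q + (N*Q**2 - 55))*(-34 + N)/2 = 1 - (Q + (-55 + N*Q**2))*(-34 + N)/2 = 1 - (-55 + Q + N*Q**2)*(-34 + N)/2 = 1 - (-34 + N)*(-55 + Q + N*Q**2)/2)
P(C, 33) + s = (-934 + 17*46 + (55/2)*33 + 17*33*46**2 - 1/2*33*46 - 1/2*33**2*46**2) - 108 = (-934 + 782 + 1815/2 + 17*33*2116 - 759 - 1/2*1089*2116) - 108 = (-934 + 782 + 1815/2 + 1187076 - 759 - 1152162) - 108 = 69821/2 - 108 = 69605/2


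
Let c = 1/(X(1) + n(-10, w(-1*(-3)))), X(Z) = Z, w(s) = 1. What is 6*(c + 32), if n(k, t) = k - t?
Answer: 957/5 ≈ 191.40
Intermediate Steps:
c = -1/10 (c = 1/(1 + (-10 - 1*1)) = 1/(1 + (-10 - 1)) = 1/(1 - 11) = 1/(-10) = -1/10 ≈ -0.10000)
6*(c + 32) = 6*(-1/10 + 32) = 6*(319/10) = 957/5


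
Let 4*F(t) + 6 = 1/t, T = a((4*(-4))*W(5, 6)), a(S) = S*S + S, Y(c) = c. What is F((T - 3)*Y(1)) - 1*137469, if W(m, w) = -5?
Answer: -3561585713/25908 ≈ -1.3747e+5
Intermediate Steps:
a(S) = S + S² (a(S) = S² + S = S + S²)
T = 6480 (T = ((4*(-4))*(-5))*(1 + (4*(-4))*(-5)) = (-16*(-5))*(1 - 16*(-5)) = 80*(1 + 80) = 80*81 = 6480)
F(t) = -3/2 + 1/(4*t)
F((T - 3)*Y(1)) - 1*137469 = (1 - 6*(6480 - 3))/(4*(((6480 - 3)*1))) - 1*137469 = (1 - 38862)/(4*((6477*1))) - 137469 = (¼)*(1 - 6*6477)/6477 - 137469 = (¼)*(1/6477)*(1 - 38862) - 137469 = (¼)*(1/6477)*(-38861) - 137469 = -38861/25908 - 137469 = -3561585713/25908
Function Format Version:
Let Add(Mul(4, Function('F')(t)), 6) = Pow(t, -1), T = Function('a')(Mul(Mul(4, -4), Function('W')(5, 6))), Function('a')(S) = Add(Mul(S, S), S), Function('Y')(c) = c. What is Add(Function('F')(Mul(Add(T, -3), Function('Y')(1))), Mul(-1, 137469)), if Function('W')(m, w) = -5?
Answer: Rational(-3561585713, 25908) ≈ -1.3747e+5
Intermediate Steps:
Function('a')(S) = Add(S, Pow(S, 2)) (Function('a')(S) = Add(Pow(S, 2), S) = Add(S, Pow(S, 2)))
T = 6480 (T = Mul(Mul(Mul(4, -4), -5), Add(1, Mul(Mul(4, -4), -5))) = Mul(Mul(-16, -5), Add(1, Mul(-16, -5))) = Mul(80, Add(1, 80)) = Mul(80, 81) = 6480)
Function('F')(t) = Add(Rational(-3, 2), Mul(Rational(1, 4), Pow(t, -1)))
Add(Function('F')(Mul(Add(T, -3), Function('Y')(1))), Mul(-1, 137469)) = Add(Mul(Rational(1, 4), Pow(Mul(Add(6480, -3), 1), -1), Add(1, Mul(-6, Mul(Add(6480, -3), 1)))), Mul(-1, 137469)) = Add(Mul(Rational(1, 4), Pow(Mul(6477, 1), -1), Add(1, Mul(-6, Mul(6477, 1)))), -137469) = Add(Mul(Rational(1, 4), Pow(6477, -1), Add(1, Mul(-6, 6477))), -137469) = Add(Mul(Rational(1, 4), Rational(1, 6477), Add(1, -38862)), -137469) = Add(Mul(Rational(1, 4), Rational(1, 6477), -38861), -137469) = Add(Rational(-38861, 25908), -137469) = Rational(-3561585713, 25908)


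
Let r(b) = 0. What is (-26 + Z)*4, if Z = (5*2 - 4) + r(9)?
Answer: -80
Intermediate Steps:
Z = 6 (Z = (5*2 - 4) + 0 = (10 - 4) + 0 = 6 + 0 = 6)
(-26 + Z)*4 = (-26 + 6)*4 = -20*4 = -80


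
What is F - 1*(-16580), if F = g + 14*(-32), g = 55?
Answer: 16187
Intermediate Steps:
F = -393 (F = 55 + 14*(-32) = 55 - 448 = -393)
F - 1*(-16580) = -393 - 1*(-16580) = -393 + 16580 = 16187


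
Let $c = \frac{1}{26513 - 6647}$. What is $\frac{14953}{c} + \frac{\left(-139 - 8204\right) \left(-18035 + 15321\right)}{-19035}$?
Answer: $\frac{69807950488}{235} \approx 2.9706 \cdot 10^{8}$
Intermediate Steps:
$c = \frac{1}{19866} \approx 5.0337 \cdot 10^{-5}$
$\frac{14953}{c} + \frac{\left(-139 - 8204\right) \left(-18035 + 15321\right)}{-19035} = 14953 \frac{1}{\frac{1}{19866}} + \frac{\left(-139 - 8204\right) \left(-18035 + 15321\right)}{-19035} = 14953 \cdot 19866 + \left(-8343\right) \left(-2714\right) \left(- \frac{1}{19035}\right) = 297056298 + 22642902 \left(- \frac{1}{19035}\right) = 297056298 - \frac{279542}{235} = \frac{69807950488}{235}$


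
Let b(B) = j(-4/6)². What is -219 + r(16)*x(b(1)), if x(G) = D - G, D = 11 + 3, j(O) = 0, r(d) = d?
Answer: 5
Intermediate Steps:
D = 14
b(B) = 0 (b(B) = 0² = 0)
x(G) = 14 - G
-219 + r(16)*x(b(1)) = -219 + 16*(14 - 1*0) = -219 + 16*(14 + 0) = -219 + 16*14 = -219 + 224 = 5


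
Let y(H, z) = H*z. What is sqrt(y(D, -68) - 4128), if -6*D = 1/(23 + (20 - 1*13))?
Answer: I*sqrt(928715)/15 ≈ 64.247*I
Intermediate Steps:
D = -1/180 (D = -1/(6*(23 + (20 - 1*13))) = -1/(6*(23 + (20 - 13))) = -1/(6*(23 + 7)) = -1/6/30 = -1/6*1/30 = -1/180 ≈ -0.0055556)
sqrt(y(D, -68) - 4128) = sqrt(-1/180*(-68) - 4128) = sqrt(17/45 - 4128) = sqrt(-185743/45) = I*sqrt(928715)/15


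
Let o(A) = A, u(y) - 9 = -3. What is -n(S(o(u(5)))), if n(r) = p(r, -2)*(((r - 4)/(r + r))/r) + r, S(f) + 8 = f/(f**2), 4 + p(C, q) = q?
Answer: 96155/13254 ≈ 7.2548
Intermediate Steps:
u(y) = 6 (u(y) = 9 - 3 = 6)
p(C, q) = -4 + q
S(f) = -8 + 1/f (S(f) = -8 + f/(f**2) = -8 + f/f**2 = -8 + 1/f)
n(r) = r - 3*(-4 + r)/r**2 (n(r) = (-4 - 2)*(((r - 4)/(r + r))/r) + r = -6*(-4 + r)/((2*r))/r + r = -6*(-4 + r)*(1/(2*r))/r + r = -6*(-4 + r)/(2*r)/r + r = -3*(-4 + r)/r**2 + r = r - 3*(-4 + r)/r**2)
-n(S(o(u(5)))) = -((-8 + 1/6) - 3/(-8 + 1/6) + 12/(-8 + 1/6)**2) = -(-47/6 - 3/(-47/6) + 12/(-47/6)**2) = -(-47/6 - 3*(-6/47) + 12*(36/2209)) = -(-47/6 + 18/47 + 432/2209) = -1*(-96155/13254) = 96155/13254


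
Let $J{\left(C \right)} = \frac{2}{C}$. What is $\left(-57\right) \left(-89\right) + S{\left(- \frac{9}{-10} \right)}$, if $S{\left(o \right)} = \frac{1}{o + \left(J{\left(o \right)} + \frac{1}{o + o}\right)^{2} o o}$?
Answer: $\frac{725459}{143} \approx 5073.1$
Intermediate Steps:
$S{\left(o \right)} = \frac{1}{\frac{25}{4} + o}$ ($S{\left(o \right)} = \frac{1}{o + \left(\frac{2}{o} + \frac{1}{o + o}\right)^{2} o o} = \frac{1}{o + \left(\frac{2}{o} + \frac{1}{2 o}\right)^{2} o o} = \frac{1}{o + \left(\frac{5}{2 o}\right)^{2} o o} = \frac{1}{o + \frac{25}{4 o^{2}} o o} = \frac{1}{o + \frac{25}{4 o} o} = \frac{1}{o + \frac{25}{4}} = \frac{1}{\frac{25}{4} + o}$)
$\left(-57\right) \left(-89\right) + S{\left(- \frac{9}{-10} \right)} = \left(-57\right) \left(-89\right) + \frac{4}{25 + 4 \left(- \frac{9}{-10}\right)} = 5073 + \frac{4}{25 + 4 \left(\left(-9\right) \left(- \frac{1}{10}\right)\right)} = 5073 + \frac{4}{25 + 4 \cdot \frac{9}{10}} = 5073 + \frac{4}{25 + \frac{18}{5}} = 5073 + \frac{4}{\frac{143}{5}} = 5073 + 4 \cdot \frac{5}{143} = 5073 + \frac{20}{143} = \frac{725459}{143}$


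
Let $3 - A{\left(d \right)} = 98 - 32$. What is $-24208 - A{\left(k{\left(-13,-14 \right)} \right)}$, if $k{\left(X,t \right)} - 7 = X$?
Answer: $-24145$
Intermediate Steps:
$k{\left(X,t \right)} = 7 + X$
$A{\left(d \right)} = -63$ ($A{\left(d \right)} = 3 - \left(98 - 32\right) = 3 - 66 = -63$)
$-24208 - A{\left(k{\left(-13,-14 \right)} \right)} = -24208 - -63 = -24208 + 63 = -24145$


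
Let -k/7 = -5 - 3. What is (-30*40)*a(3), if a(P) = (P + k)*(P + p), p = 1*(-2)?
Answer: -70800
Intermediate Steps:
p = -2
k = 56 (k = -7*(-5 - 3) = -7*(-8) = 56)
a(P) = (-2 + P)*(56 + P) (a(P) = (P + 56)*(P - 2) = (56 + P)*(-2 + P) = (-2 + P)*(56 + P))
(-30*40)*a(3) = (-30*40)*(-112 + 3² + 54*3) = -1200*(-112 + 9 + 162) = -1200*59 = -70800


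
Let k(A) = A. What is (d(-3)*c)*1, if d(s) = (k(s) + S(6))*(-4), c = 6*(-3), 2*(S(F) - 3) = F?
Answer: 216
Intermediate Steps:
S(F) = 3 + F/2
c = -18
d(s) = -24 - 4*s (d(s) = (s + (3 + (½)*6))*(-4) = (s + (3 + 3))*(-4) = (s + 6)*(-4) = (6 + s)*(-4) = -24 - 4*s)
(d(-3)*c)*1 = ((-24 - 4*(-3))*(-18))*1 = ((-24 + 12)*(-18))*1 = -12*(-18)*1 = 216*1 = 216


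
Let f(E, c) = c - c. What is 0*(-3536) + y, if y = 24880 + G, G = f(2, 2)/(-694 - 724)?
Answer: 24880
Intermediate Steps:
f(E, c) = 0
G = 0 (G = 0/(-694 - 724) = 0/(-1418) = 0*(-1/1418) = 0)
y = 24880 (y = 24880 + 0 = 24880)
0*(-3536) + y = 0*(-3536) + 24880 = 0 + 24880 = 24880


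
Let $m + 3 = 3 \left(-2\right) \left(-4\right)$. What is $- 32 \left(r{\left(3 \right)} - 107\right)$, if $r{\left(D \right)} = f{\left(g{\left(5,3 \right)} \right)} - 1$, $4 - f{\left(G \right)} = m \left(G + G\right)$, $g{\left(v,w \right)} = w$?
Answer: $7360$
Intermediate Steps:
$m = 21$ ($m = -3 + 3 \left(-2\right) \left(-4\right) = -3 - -24 = -3 + 24 = 21$)
$f{\left(G \right)} = 4 - 42 G$ ($f{\left(G \right)} = 4 - 21 \left(G + G\right) = 4 - 21 \cdot 2 G = 4 - 42 G$)
$r{\left(D \right)} = -123$ ($r{\left(D \right)} = \left(4 - 126\right) - 1 = -122 - 1 = -123$)
$- 32 \left(r{\left(3 \right)} - 107\right) = - 32 \left(-123 - 107\right) = \left(-32\right) \left(-230\right) = 7360$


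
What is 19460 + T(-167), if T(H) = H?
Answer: 19293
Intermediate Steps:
19460 + T(-167) = 19460 - 167 = 19293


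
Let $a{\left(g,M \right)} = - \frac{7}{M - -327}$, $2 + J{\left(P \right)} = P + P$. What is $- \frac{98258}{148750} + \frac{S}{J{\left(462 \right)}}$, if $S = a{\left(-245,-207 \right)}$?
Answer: $- \frac{1087230637}{1645770000} \approx -0.66062$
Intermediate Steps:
$J{\left(P \right)} = -2 + 2 P$ ($J{\left(P \right)} = -2 + \left(P + P\right) = -2 + 2 P$)
$a{\left(g,M \right)} = - \frac{7}{327 + M}$ ($a{\left(g,M \right)} = - \frac{7}{M + 327} = - \frac{7}{327 + M}$)
$S = - \frac{7}{120}$ ($S = - \frac{7}{327 - 207} = - \frac{7}{120} \approx -0.058333$)
$- \frac{98258}{148750} + \frac{S}{J{\left(462 \right)}} = - \frac{98258}{148750} - \frac{7}{120 \left(-2 + 2 \cdot 462\right)} = \left(-98258\right) \frac{1}{148750} - \frac{7}{120 \left(-2 + 924\right)} = - \frac{49129}{74375} - \frac{7}{120 \cdot 922} = - \frac{49129}{74375} - \frac{7}{110640} = - \frac{1087230637}{1645770000}$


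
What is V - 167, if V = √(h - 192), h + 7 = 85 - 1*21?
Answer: -167 + 3*I*√15 ≈ -167.0 + 11.619*I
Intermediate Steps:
h = 57 (h = -7 + (85 - 1*21) = -7 + (85 - 21) = -7 + 64 = 57)
V = 3*I*√15 (V = √(57 - 192) = √(-135) = 3*I*√15 ≈ 11.619*I)
V - 167 = 3*I*√15 - 167 = -167 + 3*I*√15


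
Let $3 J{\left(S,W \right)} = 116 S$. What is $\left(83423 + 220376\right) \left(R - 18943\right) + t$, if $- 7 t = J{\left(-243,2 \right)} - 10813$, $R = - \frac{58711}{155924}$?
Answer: $- \frac{897338871783769}{155924} \approx -5.755 \cdot 10^{9}$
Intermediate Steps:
$J{\left(S,W \right)} = \frac{116 S}{3}$
$R = - \frac{58711}{155924}$ ($R = \left(-58711\right) \frac{1}{155924} = - \frac{58711}{155924} \approx -0.37654$)
$t = 2887$ ($t = - \frac{\frac{116}{3} \left(-243\right) - 10813}{7} = - \frac{-9396 - 10813}{7} = \left(- \frac{1}{7}\right) \left(-20209\right) = 2887$)
$\left(83423 + 220376\right) \left(R - 18943\right) + t = \left(83423 + 220376\right) \left(- \frac{58711}{155924} - 18943\right) + 2887 = 303799 \left(- \frac{2953727043}{155924}\right) + 2887 = - \frac{897339321936357}{155924} + 2887 = - \frac{897338871783769}{155924}$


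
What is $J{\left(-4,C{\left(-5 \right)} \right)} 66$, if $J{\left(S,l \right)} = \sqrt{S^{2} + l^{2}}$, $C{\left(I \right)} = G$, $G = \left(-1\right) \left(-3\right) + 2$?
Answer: $66 \sqrt{41} \approx 422.61$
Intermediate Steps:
$G = 5$ ($G = 3 + 2 = 5$)
$C{\left(I \right)} = 5$
$J{\left(-4,C{\left(-5 \right)} \right)} 66 = \sqrt{\left(-4\right)^{2} + 5^{2}} \cdot 66 = \sqrt{16 + 25} \cdot 66 = \sqrt{41} \cdot 66 = 66 \sqrt{41}$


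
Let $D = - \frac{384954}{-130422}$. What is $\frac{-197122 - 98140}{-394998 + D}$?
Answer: $\frac{6418110094}{8586007367} \approx 0.74751$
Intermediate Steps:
$D = \frac{64159}{21737}$ ($D = \left(-384954\right) \left(- \frac{1}{130422}\right) = \frac{64159}{21737} \approx 2.9516$)
$\frac{-197122 - 98140}{-394998 + D} = \frac{-197122 - 98140}{-394998 + \frac{64159}{21737}} = - \frac{295262}{- \frac{8586007367}{21737}} = \left(-295262\right) \left(- \frac{21737}{8586007367}\right) = \frac{6418110094}{8586007367}$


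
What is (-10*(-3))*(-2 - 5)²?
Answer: 1470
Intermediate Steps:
(-10*(-3))*(-2 - 5)² = 30*(-7)² = 30*49 = 1470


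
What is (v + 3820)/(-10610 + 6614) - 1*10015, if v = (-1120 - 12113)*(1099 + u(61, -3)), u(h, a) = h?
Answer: -6168370/999 ≈ -6174.5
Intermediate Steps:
v = -15350280 (v = (-1120 - 12113)*(1099 + 61) = -13233*1160 = -15350280)
(v + 3820)/(-10610 + 6614) - 1*10015 = (-15350280 + 3820)/(-10610 + 6614) - 1*10015 = -15346460/(-3996) - 10015 = -15346460*(-1/3996) - 10015 = 3836615/999 - 10015 = -6168370/999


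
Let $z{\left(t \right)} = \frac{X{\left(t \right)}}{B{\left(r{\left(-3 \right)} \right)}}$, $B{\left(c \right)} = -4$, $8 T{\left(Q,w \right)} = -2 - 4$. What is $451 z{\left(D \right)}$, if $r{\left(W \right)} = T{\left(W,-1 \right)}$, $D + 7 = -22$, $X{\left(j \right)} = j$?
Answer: $\frac{13079}{4} \approx 3269.8$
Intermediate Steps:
$D = -29$ ($D = -7 - 22 = -29$)
$T{\left(Q,w \right)} = - \frac{3}{4}$ ($T{\left(Q,w \right)} = \frac{-2 - 4}{8} = \frac{1}{8} \left(-6\right) = - \frac{3}{4}$)
$r{\left(W \right)} = - \frac{3}{4}$
$z{\left(t \right)} = - \frac{t}{4}$ ($z{\left(t \right)} = \frac{t}{-4} = t \left(- \frac{1}{4}\right) = - \frac{t}{4}$)
$451 z{\left(D \right)} = 451 \left(\left(- \frac{1}{4}\right) \left(-29\right)\right) = 451 \cdot \frac{29}{4} = \frac{13079}{4}$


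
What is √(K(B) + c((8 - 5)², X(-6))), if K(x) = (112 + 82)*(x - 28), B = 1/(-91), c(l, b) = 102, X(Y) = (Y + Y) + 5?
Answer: 2*I*√11038846/91 ≈ 73.021*I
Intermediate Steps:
X(Y) = 5 + 2*Y (X(Y) = 2*Y + 5 = 5 + 2*Y)
B = -1/91 ≈ -0.010989
K(x) = -5432 + 194*x (K(x) = 194*(-28 + x) = -5432 + 194*x)
√(K(B) + c((8 - 5)², X(-6))) = √((-5432 + 194*(-1/91)) + 102) = √((-5432 - 194/91) + 102) = √(-494506/91 + 102) = √(-485224/91) = 2*I*√11038846/91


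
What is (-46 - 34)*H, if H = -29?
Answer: 2320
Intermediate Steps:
(-46 - 34)*H = (-46 - 34)*(-29) = -80*(-29) = 2320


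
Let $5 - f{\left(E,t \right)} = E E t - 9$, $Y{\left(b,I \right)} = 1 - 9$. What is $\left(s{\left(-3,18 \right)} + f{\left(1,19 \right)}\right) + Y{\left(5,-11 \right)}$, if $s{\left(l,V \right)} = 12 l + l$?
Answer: $-52$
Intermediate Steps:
$Y{\left(b,I \right)} = -8$
$f{\left(E,t \right)} = 14 - t E^{2}$ ($f{\left(E,t \right)} = 5 - \left(E E t - 9\right) = 5 - \left(E^{2} t - 9\right) = 5 - \left(t E^{2} - 9\right) = 5 - \left(-9 + t E^{2}\right) = 14 - t E^{2}$)
$s{\left(l,V \right)} = 13 l$
$\left(s{\left(-3,18 \right)} + f{\left(1,19 \right)}\right) + Y{\left(5,-11 \right)} = \left(13 \left(-3\right) + \left(14 - 19 \cdot 1^{2}\right)\right) - 8 = \left(-39 + \left(14 - 19 \cdot 1\right)\right) - 8 = \left(-39 + \left(14 - 19\right)\right) - 8 = \left(-39 - 5\right) - 8 = -44 - 8 = -52$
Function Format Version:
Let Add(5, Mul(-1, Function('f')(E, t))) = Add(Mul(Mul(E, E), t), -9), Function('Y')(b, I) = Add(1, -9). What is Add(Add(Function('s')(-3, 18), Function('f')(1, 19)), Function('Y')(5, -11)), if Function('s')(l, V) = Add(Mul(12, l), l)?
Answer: -52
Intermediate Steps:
Function('Y')(b, I) = -8
Function('f')(E, t) = Add(14, Mul(-1, t, Pow(E, 2))) (Function('f')(E, t) = Add(5, Mul(-1, Add(Mul(Mul(E, E), t), -9))) = Add(5, Mul(-1, Add(Mul(Pow(E, 2), t), -9))) = Add(5, Mul(-1, Add(Mul(t, Pow(E, 2)), -9))) = Add(5, Mul(-1, Add(-9, Mul(t, Pow(E, 2))))) = Add(5, Add(9, Mul(-1, t, Pow(E, 2)))) = Add(14, Mul(-1, t, Pow(E, 2))))
Function('s')(l, V) = Mul(13, l)
Add(Add(Function('s')(-3, 18), Function('f')(1, 19)), Function('Y')(5, -11)) = Add(Add(Mul(13, -3), Add(14, Mul(-1, 19, Pow(1, 2)))), -8) = Add(Add(-39, Add(14, Mul(-1, 19, 1))), -8) = Add(Add(-39, Add(14, -19)), -8) = Add(Add(-39, -5), -8) = Add(-44, -8) = -52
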